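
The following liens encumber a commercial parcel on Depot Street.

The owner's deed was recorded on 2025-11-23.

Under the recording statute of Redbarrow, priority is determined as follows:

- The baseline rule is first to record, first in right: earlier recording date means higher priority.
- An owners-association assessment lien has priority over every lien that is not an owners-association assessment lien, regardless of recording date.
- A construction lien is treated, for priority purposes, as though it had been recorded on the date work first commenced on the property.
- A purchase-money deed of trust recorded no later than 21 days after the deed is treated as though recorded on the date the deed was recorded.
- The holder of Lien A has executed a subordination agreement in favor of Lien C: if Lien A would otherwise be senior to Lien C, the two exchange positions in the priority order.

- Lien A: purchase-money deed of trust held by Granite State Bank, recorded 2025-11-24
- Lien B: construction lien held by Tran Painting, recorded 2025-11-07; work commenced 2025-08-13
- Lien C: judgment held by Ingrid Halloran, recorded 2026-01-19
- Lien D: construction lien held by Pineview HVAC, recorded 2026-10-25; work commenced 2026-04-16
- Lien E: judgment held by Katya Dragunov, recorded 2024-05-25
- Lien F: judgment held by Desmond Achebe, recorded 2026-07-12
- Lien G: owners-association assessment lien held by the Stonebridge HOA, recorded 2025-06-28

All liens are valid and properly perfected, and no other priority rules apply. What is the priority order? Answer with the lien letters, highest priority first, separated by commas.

First, effective dates: A relates back to the deed date 2025-11-23; B is treated as recorded 2025-08-13, the work-commencement date; D is treated as recorded 2026-04-16, the work-commencement date.
G is an owners-association assessment lien and takes priority over every other lien.
Ordering the rest by effective date: E (2024-05-25), B (2025-08-13), A (2025-11-23), C (2026-01-19), D (2026-04-16), F (2026-07-12).
A would otherwise be senior to C, so under the subordination agreement A and C exchange positions.

G, E, B, C, A, D, F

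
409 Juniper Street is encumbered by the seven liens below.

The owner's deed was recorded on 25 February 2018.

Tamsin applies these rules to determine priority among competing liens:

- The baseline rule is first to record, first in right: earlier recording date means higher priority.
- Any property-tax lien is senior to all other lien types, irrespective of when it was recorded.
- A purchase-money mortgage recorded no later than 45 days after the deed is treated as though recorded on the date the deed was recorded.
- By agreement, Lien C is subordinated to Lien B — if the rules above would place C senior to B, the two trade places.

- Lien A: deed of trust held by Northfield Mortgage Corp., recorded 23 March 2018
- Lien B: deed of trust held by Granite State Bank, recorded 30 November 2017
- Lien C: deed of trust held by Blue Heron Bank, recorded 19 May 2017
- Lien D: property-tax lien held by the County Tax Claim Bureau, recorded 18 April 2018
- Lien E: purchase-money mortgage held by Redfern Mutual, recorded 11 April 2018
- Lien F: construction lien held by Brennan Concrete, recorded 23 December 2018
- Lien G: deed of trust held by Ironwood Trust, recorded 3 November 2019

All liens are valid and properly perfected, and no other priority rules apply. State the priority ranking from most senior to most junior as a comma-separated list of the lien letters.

First, effective dates: E's effective date is the deed date, 25 February 2018.
As a property-tax lien, D is senior to every other lien.
The other liens, earliest effective date first: C (19 May 2017), B (30 November 2017), E (25 February 2018), A (23 March 2018), F (23 December 2018), G (3 November 2019).
The subordination applies — C was senior to B — so C and B swap.

D, B, C, E, A, F, G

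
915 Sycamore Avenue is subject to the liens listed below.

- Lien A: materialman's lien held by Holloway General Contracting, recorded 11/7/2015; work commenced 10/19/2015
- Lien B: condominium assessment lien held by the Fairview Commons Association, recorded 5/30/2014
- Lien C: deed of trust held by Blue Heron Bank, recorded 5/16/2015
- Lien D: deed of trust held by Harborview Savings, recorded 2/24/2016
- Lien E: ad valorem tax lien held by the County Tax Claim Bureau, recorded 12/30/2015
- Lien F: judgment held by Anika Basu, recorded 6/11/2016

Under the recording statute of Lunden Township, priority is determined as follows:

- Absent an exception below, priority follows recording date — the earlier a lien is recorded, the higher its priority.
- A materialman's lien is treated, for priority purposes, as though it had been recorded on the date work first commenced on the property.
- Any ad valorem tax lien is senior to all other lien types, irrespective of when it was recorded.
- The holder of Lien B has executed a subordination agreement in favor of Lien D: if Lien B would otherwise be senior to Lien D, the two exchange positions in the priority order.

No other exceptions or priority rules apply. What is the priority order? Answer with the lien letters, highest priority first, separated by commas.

E, D, C, A, B, F

Effective dates after the stated exceptions: A relates back to 10/19/2015 (work commenced).
E, as an ad valorem tax lien, has superpriority and ranks first.
Remaining liens by effective date: B (5/30/2014), C (5/16/2015), A (10/19/2015), D (2/24/2016), F (6/11/2016).
B would otherwise be senior to D, so under the subordination agreement B and D exchange positions.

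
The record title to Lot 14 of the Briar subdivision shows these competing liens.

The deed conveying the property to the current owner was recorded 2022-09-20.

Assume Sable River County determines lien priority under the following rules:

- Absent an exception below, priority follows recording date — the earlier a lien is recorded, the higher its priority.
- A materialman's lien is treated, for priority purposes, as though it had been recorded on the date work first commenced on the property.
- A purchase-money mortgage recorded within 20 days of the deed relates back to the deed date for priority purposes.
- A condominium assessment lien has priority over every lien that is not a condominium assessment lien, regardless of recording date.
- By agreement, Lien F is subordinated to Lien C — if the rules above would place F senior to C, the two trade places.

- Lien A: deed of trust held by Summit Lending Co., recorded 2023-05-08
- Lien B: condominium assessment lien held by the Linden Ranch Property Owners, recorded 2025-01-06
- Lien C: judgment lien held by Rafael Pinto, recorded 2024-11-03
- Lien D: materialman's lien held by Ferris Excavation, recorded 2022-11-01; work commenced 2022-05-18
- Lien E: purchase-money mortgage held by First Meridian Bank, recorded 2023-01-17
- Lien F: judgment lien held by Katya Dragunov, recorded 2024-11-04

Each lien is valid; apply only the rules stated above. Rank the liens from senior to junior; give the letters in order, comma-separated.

B, D, E, A, C, F

First, effective dates: D relates back to 2022-05-18 (work commenced); E was recorded 119 days after the deed — beyond 20 days — so no relation-back applies.
B is a condominium assessment lien and takes priority over every other lien.
Remaining liens by effective date: D (2022-05-18), E (2023-01-17), A (2023-05-08), C (2024-11-03), F (2024-11-04).
F already ranks below C; the subordination has no effect.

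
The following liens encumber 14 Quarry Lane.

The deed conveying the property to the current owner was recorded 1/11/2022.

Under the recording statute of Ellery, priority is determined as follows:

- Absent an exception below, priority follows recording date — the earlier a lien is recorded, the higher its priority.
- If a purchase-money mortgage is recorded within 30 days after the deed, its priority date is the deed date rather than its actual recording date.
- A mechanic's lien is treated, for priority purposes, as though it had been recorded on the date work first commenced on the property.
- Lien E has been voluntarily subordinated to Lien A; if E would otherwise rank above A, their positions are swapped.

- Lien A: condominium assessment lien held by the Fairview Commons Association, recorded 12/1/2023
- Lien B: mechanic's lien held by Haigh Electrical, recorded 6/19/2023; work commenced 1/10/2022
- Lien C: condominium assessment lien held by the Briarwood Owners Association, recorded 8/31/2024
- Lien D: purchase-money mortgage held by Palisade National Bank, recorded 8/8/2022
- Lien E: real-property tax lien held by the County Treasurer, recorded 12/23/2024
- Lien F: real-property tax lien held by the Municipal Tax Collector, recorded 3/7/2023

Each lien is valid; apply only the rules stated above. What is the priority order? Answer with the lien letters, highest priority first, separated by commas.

Effective dates after the stated exceptions: B relates back to 1/10/2022 (work commenced); D was recorded 209 days after the deed — beyond 30 days — so no relation-back applies.
Ordering by effective date: B (1/10/2022), D (8/8/2022), F (3/7/2023), A (12/1/2023), C (8/31/2024), E (12/23/2024).
E is already junior to A, so the subordination agreement changes nothing.

B, D, F, A, C, E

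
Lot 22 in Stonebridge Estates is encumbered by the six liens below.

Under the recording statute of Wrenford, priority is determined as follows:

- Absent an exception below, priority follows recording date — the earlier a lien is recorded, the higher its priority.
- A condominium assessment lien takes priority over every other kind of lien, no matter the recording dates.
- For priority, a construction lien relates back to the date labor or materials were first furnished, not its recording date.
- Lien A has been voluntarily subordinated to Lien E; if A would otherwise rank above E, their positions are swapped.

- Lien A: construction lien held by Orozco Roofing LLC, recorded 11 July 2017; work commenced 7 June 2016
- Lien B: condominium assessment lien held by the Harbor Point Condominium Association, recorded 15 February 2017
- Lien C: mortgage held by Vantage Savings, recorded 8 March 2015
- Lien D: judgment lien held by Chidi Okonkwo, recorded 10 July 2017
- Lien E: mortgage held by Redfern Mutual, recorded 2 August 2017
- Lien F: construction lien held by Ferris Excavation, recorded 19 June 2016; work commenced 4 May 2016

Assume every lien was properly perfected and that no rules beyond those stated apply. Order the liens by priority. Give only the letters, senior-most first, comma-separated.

Adjusting effective dates: A is treated as recorded 7 June 2016, the work-commencement date; F's effective date is 4 May 2016, when work began.
B, as a condominium assessment lien, has superpriority and ranks first.
Among the remaining liens, by effective date: C (8 March 2015), F (4 May 2016), A (7 June 2016), D (10 July 2017), E (2 August 2017).
Because A would otherwise rank above E, the subordination swaps them.

B, C, F, E, D, A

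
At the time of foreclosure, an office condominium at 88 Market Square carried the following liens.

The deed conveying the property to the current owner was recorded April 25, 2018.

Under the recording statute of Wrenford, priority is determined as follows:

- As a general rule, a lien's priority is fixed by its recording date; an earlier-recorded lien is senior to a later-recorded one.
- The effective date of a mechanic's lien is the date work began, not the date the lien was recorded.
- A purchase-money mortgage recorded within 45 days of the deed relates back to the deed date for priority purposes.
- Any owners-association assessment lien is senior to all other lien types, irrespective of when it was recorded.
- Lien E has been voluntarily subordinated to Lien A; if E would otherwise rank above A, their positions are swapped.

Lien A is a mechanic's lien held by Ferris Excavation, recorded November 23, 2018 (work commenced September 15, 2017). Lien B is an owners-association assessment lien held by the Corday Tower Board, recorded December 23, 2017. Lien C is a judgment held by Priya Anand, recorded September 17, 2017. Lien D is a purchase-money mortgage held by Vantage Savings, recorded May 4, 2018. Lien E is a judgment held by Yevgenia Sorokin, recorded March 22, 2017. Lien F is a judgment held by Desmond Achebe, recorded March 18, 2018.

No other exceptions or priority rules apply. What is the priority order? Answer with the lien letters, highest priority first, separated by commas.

B, A, E, C, F, D

Effective dates: A is treated as recorded September 15, 2017, the work-commencement date; D was recorded within the 45-day window, so its effective date is the deed date April 25, 2018.
B is an owners-association assessment lien, so it outranks all other liens regardless of date.
Remaining liens by effective date: E (March 22, 2017), A (September 15, 2017), C (September 17, 2017), F (March 18, 2018), D (April 25, 2018).
E is senior to A before the subordination, so the two trade places.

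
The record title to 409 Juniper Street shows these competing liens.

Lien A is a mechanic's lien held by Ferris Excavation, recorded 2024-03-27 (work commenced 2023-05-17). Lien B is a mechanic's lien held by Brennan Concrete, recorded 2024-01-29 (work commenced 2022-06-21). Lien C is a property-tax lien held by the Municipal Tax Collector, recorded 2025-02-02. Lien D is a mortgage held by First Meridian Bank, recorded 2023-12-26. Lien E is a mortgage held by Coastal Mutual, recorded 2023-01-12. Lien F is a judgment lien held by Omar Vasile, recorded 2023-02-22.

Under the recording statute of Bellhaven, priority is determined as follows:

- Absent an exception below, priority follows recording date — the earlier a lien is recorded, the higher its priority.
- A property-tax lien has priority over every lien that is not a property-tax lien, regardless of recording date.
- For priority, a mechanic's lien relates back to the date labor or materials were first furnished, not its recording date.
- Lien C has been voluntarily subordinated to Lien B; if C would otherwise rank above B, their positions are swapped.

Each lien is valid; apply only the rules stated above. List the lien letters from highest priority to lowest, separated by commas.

Effective dates: A is treated as recorded 2023-05-17, the work-commencement date; B's effective date is 2022-06-21, when work began.
As a property-tax lien, C is senior to every other lien.
Among the remaining liens, by effective date: B (2022-06-21), E (2023-01-12), F (2023-02-22), A (2023-05-17), D (2023-12-26).
The subordination applies — C was senior to B — so C and B swap.

B, C, E, F, A, D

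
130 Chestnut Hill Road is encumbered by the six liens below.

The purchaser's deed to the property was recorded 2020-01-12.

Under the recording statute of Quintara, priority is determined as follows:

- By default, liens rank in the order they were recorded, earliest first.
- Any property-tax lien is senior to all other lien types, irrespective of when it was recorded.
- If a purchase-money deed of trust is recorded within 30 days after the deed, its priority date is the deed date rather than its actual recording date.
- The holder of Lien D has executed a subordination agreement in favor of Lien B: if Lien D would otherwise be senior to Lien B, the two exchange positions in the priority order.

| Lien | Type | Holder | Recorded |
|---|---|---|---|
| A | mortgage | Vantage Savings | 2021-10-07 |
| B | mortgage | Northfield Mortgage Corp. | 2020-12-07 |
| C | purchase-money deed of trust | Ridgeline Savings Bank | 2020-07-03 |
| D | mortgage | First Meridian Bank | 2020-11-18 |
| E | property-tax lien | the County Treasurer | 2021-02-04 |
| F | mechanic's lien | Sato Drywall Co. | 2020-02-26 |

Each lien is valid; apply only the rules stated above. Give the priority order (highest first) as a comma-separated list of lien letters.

E, F, C, B, D, A

Effective dates: C was recorded 173 days after the deed, outside the 30-day window, so it keeps its recording date.
E, as a property-tax lien, has superpriority and ranks first.
Ordering the rest by effective date: F (2020-02-26), C (2020-07-03), D (2020-11-18), B (2020-12-07), A (2021-10-07).
D is senior to B before the subordination, so the two trade places.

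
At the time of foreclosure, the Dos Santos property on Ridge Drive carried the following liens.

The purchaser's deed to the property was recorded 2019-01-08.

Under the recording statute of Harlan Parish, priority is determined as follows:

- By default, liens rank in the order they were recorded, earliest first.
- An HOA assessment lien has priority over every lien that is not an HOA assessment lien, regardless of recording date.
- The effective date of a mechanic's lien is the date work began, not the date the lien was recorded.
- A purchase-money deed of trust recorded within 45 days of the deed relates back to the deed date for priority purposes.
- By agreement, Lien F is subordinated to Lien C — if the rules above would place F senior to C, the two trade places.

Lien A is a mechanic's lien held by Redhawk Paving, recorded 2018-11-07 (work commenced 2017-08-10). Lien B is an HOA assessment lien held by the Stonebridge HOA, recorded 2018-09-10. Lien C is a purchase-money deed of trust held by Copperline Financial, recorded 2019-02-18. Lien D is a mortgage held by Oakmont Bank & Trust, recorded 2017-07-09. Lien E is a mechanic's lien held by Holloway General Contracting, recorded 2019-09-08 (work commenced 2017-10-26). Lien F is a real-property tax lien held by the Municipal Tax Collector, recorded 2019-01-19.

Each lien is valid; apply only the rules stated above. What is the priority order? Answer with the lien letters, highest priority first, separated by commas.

B, D, A, E, C, F

Effective dates: A is treated as recorded 2017-08-10, the work-commencement date; C's effective date is the deed date, 2019-01-08; E relates back to 2017-10-26 (work commenced).
As an HOA assessment lien, B is senior to every other lien.
Remaining liens by effective date: D (2017-07-09), A (2017-08-10), E (2017-10-26), C (2019-01-08), F (2019-01-19).
Since F is not senior to C, the subordination leaves the order unchanged.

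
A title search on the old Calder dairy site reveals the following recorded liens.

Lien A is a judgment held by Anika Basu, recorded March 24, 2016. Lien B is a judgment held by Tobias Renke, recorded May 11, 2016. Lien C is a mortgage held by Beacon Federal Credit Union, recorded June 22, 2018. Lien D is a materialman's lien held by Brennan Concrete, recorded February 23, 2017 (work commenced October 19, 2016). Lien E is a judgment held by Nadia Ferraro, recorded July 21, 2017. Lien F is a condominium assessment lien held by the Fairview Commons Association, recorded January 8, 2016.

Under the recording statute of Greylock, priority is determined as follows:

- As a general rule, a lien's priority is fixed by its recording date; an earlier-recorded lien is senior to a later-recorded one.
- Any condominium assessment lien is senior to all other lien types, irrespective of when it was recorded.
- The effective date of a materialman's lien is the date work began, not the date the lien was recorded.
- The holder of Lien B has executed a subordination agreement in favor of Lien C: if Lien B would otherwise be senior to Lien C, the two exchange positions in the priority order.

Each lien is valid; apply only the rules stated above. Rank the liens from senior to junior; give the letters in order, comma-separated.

F, A, C, D, E, B

Effective dates after the stated exceptions: D is treated as recorded October 19, 2016, the work-commencement date.
F, as a condominium assessment lien, has superpriority and ranks first.
Ordering the rest by effective date: A (March 24, 2016), B (May 11, 2016), D (October 19, 2016), E (July 21, 2017), C (June 22, 2018).
Because B would otherwise rank above C, the subordination swaps them.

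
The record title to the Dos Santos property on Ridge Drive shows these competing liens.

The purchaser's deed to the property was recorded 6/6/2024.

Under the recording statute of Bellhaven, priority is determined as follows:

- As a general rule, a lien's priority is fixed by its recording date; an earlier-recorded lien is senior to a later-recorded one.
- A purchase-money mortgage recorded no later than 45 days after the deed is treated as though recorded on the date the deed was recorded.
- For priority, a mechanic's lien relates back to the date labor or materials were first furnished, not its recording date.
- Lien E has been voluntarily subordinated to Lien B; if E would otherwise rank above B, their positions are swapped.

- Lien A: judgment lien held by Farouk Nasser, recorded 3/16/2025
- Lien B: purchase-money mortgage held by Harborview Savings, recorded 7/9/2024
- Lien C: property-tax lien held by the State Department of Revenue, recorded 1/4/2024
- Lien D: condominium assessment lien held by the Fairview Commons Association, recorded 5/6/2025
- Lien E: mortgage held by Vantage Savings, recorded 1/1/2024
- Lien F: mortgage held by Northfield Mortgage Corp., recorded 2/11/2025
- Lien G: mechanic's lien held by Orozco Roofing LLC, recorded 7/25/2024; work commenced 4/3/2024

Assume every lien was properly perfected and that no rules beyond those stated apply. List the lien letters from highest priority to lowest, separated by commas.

Effective dates: B relates back to the deed date 6/6/2024; G relates back to 4/3/2024 (work commenced).
By effective date: E (1/1/2024), C (1/4/2024), G (4/3/2024), B (6/6/2024), F (2/11/2025), A (3/16/2025), D (5/6/2025).
E is senior to B before the subordination, so the two trade places.

B, C, G, E, F, A, D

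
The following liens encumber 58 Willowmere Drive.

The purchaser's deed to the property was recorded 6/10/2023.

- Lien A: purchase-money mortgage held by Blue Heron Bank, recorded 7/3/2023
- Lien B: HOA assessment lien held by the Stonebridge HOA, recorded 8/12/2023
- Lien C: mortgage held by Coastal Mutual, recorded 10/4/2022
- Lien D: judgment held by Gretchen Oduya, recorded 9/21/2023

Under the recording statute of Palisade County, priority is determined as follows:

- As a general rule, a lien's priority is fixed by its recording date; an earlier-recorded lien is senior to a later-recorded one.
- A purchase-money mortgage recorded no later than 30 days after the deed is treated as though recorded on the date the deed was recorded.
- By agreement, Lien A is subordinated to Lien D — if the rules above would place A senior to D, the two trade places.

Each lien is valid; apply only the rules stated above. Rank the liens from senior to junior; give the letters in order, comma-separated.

C, D, B, A

Adjusting effective dates: A relates back to the deed date 6/10/2023.
Ordering by effective date: C (10/4/2022), A (6/10/2023), B (8/12/2023), D (9/21/2023).
A would otherwise be senior to D, so under the subordination agreement A and D exchange positions.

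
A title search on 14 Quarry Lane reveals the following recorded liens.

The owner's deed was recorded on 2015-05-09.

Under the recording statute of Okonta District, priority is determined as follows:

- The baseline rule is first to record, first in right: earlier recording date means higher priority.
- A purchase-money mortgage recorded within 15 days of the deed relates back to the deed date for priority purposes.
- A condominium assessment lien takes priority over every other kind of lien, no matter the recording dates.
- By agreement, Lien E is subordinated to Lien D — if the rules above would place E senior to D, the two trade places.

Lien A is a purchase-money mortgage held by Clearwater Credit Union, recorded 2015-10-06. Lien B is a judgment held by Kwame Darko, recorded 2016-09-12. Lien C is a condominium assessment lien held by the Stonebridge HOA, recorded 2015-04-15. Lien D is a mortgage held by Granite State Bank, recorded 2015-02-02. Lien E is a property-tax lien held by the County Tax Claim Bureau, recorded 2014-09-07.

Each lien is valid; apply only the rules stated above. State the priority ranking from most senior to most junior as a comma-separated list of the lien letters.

Effective dates: A was recorded 150 days after the deed — beyond 15 days — so no relation-back applies.
C, as a condominium assessment lien, has superpriority and ranks first.
Remaining liens by effective date: E (2014-09-07), D (2015-02-02), A (2015-10-06), B (2016-09-12).
Because E would otherwise rank above D, the subordination swaps them.

C, D, E, A, B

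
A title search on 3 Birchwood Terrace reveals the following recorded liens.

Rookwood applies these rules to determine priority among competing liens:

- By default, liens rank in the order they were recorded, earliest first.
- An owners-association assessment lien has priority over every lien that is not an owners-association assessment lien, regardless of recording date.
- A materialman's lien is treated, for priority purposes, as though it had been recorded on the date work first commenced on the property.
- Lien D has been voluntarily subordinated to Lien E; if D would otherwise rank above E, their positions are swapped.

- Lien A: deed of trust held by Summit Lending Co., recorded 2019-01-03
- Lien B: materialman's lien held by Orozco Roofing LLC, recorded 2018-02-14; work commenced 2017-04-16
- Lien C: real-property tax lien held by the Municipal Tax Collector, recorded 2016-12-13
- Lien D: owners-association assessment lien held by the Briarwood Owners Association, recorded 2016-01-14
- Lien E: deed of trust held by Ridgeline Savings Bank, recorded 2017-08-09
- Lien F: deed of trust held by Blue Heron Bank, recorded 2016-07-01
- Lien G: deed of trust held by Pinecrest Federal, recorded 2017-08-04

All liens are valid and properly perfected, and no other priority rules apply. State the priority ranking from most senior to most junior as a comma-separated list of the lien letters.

E, F, C, B, G, D, A

Adjusting effective dates: B is treated as recorded 2017-04-16, the work-commencement date.
D, as an owners-association assessment lien, has superpriority and ranks first.
Remaining liens by effective date: F (2016-07-01), C (2016-12-13), B (2017-04-16), G (2017-08-04), E (2017-08-09), A (2019-01-03).
Because D would otherwise rank above E, the subordination swaps them.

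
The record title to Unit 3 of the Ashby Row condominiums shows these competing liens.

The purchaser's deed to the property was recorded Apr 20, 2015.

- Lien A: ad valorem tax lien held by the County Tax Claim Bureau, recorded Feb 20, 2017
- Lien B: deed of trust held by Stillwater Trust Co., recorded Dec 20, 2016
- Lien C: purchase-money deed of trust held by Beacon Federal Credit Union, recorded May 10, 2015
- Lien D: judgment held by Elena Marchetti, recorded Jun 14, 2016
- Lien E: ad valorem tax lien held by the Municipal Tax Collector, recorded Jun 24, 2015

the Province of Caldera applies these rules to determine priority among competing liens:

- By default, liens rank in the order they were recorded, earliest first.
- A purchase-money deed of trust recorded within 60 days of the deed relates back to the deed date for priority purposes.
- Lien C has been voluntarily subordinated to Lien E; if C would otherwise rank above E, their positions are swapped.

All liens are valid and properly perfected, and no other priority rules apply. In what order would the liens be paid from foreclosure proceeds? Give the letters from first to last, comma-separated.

Adjusting effective dates: C relates back to the deed date Apr 20, 2015.
By effective date: C (Apr 20, 2015), E (Jun 24, 2015), D (Jun 14, 2016), B (Dec 20, 2016), A (Feb 20, 2017).
C would otherwise be senior to E, so under the subordination agreement C and E exchange positions.

E, C, D, B, A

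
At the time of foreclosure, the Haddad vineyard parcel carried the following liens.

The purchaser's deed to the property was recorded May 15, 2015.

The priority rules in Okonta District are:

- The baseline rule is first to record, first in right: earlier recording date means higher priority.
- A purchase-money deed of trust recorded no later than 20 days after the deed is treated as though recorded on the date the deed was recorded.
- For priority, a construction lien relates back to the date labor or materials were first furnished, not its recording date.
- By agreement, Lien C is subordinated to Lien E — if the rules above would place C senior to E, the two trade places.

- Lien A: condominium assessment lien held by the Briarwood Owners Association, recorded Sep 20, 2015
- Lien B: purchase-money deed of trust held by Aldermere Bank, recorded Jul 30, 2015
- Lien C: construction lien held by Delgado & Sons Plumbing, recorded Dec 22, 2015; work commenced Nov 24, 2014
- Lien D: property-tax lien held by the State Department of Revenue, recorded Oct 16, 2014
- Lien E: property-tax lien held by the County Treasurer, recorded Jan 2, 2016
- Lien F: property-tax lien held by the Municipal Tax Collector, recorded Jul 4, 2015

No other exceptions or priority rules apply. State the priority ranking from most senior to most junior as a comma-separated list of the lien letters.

D, E, F, B, A, C

Adjusting effective dates: B was recorded 76 days after the deed — beyond 20 days — so no relation-back applies; C is treated as recorded Nov 24, 2014, the work-commencement date.
Ordering by effective date: D (Oct 16, 2014), C (Nov 24, 2014), F (Jul 4, 2015), B (Jul 30, 2015), A (Sep 20, 2015), E (Jan 2, 2016).
C is senior to E before the subordination, so the two trade places.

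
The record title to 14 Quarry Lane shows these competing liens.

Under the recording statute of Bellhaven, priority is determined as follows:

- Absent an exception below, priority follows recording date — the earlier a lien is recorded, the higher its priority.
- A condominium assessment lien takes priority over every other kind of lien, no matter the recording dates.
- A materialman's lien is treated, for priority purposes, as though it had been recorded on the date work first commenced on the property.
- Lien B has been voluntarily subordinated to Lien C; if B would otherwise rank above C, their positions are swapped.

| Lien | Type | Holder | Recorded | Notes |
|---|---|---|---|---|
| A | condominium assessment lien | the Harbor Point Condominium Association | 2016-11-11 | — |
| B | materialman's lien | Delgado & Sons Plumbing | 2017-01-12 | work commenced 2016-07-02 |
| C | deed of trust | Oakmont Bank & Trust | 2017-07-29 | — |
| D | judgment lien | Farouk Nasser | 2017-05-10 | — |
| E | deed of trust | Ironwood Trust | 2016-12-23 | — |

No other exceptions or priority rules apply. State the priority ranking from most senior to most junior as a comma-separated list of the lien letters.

A, C, E, D, B

First, effective dates: B's effective date is 2016-07-02, when work began.
A, as a condominium assessment lien, has superpriority and ranks first.
The other liens, earliest effective date first: B (2016-07-02), E (2016-12-23), D (2017-05-10), C (2017-07-29).
Because B would otherwise rank above C, the subordination swaps them.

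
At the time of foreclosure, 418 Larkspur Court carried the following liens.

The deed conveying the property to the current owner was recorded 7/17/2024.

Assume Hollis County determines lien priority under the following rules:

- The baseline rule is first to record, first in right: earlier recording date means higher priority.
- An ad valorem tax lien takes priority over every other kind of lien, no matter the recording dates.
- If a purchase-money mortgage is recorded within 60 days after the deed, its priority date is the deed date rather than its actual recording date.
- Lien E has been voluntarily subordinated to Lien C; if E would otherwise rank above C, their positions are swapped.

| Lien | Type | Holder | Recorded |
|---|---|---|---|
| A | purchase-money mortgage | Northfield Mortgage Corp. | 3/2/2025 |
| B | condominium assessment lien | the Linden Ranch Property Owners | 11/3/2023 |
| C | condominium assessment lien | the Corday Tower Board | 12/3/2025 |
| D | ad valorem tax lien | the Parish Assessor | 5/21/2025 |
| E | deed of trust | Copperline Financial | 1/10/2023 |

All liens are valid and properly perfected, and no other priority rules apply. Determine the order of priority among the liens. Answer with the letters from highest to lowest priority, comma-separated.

Adjusting effective dates: A was recorded 228 days after the deed — beyond 60 days — so no relation-back applies.
D is an ad valorem tax lien and takes priority over every other lien.
Ordering the rest by effective date: E (1/10/2023), B (11/3/2023), A (3/2/2025), C (12/3/2025).
E would otherwise be senior to C, so under the subordination agreement E and C exchange positions.

D, C, B, A, E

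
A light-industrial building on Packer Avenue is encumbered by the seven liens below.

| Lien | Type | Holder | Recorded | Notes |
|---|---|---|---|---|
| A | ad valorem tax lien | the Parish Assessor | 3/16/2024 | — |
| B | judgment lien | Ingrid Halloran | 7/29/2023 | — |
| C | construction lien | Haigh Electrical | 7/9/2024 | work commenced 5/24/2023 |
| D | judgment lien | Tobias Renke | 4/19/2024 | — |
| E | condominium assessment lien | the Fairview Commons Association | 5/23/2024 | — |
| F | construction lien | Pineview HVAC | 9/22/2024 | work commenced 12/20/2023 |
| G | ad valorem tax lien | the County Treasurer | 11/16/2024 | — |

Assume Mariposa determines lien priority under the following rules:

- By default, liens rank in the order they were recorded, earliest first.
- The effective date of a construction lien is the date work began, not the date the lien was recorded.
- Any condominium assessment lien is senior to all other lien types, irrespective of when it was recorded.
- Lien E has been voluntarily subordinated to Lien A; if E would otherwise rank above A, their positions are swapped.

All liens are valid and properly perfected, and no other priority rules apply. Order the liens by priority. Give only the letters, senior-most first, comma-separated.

A, C, B, F, E, D, G

Effective dates: C is treated as recorded 5/24/2023, the work-commencement date; F relates back to 12/20/2023 (work commenced).
E is a condominium assessment lien, so it outranks all other liens regardless of date.
Among the remaining liens, by effective date: C (5/24/2023), B (7/29/2023), F (12/20/2023), A (3/16/2024), D (4/19/2024), G (11/16/2024).
The subordination applies — E was senior to A — so E and A swap.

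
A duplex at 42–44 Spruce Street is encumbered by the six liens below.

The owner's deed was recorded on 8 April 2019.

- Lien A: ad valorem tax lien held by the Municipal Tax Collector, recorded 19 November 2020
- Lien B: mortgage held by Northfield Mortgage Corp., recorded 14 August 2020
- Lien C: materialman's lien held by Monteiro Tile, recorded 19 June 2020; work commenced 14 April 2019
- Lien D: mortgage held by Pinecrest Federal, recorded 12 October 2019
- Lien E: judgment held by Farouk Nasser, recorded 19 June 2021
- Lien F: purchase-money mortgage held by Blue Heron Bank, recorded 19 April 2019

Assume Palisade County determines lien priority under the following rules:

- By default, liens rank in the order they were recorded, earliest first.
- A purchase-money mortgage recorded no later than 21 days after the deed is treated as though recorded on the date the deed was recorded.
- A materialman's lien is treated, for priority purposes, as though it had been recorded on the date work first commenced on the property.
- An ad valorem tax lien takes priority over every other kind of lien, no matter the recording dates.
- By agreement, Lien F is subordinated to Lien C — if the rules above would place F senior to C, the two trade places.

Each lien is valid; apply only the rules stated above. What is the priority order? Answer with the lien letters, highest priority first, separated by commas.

Effective dates after the stated exceptions: C relates back to 14 April 2019 (work commenced); F relates back to the deed date 8 April 2019.
As an ad valorem tax lien, A is senior to every other lien.
The other liens, earliest effective date first: F (8 April 2019), C (14 April 2019), D (12 October 2019), B (14 August 2020), E (19 June 2021).
F would otherwise be senior to C, so under the subordination agreement F and C exchange positions.

A, C, F, D, B, E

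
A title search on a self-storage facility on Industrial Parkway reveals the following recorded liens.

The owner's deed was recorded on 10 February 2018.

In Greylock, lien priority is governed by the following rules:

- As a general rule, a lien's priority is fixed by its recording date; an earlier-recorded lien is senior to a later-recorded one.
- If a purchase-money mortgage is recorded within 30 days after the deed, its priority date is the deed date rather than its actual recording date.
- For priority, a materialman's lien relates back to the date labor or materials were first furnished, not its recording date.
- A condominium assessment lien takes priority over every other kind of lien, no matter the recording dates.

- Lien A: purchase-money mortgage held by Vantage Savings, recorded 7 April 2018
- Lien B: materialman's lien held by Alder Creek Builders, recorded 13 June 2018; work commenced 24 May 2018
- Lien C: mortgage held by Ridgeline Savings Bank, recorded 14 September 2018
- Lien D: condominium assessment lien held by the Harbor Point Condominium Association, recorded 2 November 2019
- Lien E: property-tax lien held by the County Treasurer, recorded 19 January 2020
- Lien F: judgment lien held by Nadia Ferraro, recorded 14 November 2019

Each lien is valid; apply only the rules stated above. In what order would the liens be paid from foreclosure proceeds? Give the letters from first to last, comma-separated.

D, A, B, C, F, E

Effective dates after the stated exceptions: A missed the 30-day window (56 days after the deed), so its recording date stands; B is treated as recorded 24 May 2018, the work-commencement date.
D is a condominium assessment lien and takes priority over every other lien.
The other liens, earliest effective date first: A (7 April 2018), B (24 May 2018), C (14 September 2018), F (14 November 2019), E (19 January 2020).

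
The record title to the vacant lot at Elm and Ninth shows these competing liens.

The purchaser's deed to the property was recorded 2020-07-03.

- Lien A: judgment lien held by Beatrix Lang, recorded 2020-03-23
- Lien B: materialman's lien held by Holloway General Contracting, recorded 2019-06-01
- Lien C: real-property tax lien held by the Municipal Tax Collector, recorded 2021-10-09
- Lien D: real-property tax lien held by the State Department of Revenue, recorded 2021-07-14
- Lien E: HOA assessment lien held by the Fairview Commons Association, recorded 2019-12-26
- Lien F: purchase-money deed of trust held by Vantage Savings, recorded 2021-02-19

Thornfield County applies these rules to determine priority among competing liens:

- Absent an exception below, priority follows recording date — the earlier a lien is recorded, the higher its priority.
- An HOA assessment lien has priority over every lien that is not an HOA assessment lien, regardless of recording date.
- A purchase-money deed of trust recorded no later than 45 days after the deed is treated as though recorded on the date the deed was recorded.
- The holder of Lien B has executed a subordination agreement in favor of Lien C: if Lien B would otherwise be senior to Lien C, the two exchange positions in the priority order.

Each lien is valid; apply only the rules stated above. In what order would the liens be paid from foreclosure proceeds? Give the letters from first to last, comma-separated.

E, C, A, F, D, B

Adjusting effective dates: F was recorded 231 days after the deed — beyond 45 days — so no relation-back applies.
E, as an HOA assessment lien, has superpriority and ranks first.
The other liens, earliest effective date first: B (2019-06-01), A (2020-03-23), F (2021-02-19), D (2021-07-14), C (2021-10-09).
B would otherwise be senior to C, so under the subordination agreement B and C exchange positions.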